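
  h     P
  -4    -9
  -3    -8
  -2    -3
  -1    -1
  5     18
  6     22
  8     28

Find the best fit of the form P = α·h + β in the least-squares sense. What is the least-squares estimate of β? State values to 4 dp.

β = 2.6574

Normal-equation sums: Σh·h = 155, Σh = 9, Σ1 = 7.
And Σh·P = 513, ΣP = 47.
Eliminating β: 7·(row 1) − 9·(row 2) gives 1004·α = 7·513 − 9·47 = 3168, so α = 792/251.
Then β = (47 − 9·(792/251))/7 = 667/251.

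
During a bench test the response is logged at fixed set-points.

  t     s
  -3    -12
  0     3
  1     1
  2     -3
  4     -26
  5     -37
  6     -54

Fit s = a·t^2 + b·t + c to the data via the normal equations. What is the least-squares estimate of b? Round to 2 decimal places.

Normal-equation sums: Σt^2·t^2 = 2275, Σt^2·t = 387, Σt^2 = 91, Σt·t = 91, Σt = 15, Σ1 = 7.
And Σt^2·s = -3404, Σt·s = -582, Σs = -128.
So XᵀX·[a, b, c]ᵀ = Xᵀs: [[2275, 387, 91]; [387, 91, 15]; [91, 15, 7]]·[a, b, c]ᵀ = [-3404, -582, -128]ᵀ.
Solving the 3×3 system (Gaussian elimination) gives a = -6319/3997, b = -81/1142, c = 19333/7994.

b = -0.07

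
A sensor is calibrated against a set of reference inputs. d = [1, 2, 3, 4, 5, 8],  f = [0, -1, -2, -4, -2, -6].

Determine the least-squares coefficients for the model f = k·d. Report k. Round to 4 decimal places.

Setting ∂/∂k … = 0 gives: 119·k = -82.
Hence k = -82 / 119 ≈ -0.689076.

k = -0.6891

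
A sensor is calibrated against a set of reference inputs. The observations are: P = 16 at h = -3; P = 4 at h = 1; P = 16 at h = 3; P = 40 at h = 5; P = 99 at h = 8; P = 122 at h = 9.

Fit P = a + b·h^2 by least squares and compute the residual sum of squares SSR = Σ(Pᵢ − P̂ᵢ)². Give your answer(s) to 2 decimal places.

Entries of MᵀM: Σ1 = 6, Σh^2 = 189, Σh^2·h^2 = 11445.
For MᵀP: ΣP = 297, Σh^2·P = 17510.
So MᵀM·[a, b]ᵀ = MᵀP: [[6, 189]; [189, 11445]]·[a, b]ᵀ = [297, 17510]ᵀ.
Eliminating b: 11445·(row 1) − 189·(row 2) gives 32949·a = 11445·297 − 189·17510 = 89775, so a = 1425/523.
Then b = (17510 − 189·(1425/523))/11445 = 16309/10983.
Residuals: -326/3661, -2302/10983, -326/3661, 1670/10983, 13616/10983, -3676/3661; SSR = 28864/10983.

SSR = 2.63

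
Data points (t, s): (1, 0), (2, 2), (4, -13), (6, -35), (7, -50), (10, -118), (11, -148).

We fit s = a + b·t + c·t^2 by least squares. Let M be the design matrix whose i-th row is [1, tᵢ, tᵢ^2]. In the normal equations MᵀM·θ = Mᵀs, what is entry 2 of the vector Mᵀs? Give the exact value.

Entry 2 ↔ basis t, so (Mᵀs)_{2} = Σᵢ (t)·sᵢ = (1)·(0) + (2)·(2) + (4)·(-13) + (6)·(-35) + (7)·(-50) + (10)·(-118) + (11)·(-148) = -3416.

-3416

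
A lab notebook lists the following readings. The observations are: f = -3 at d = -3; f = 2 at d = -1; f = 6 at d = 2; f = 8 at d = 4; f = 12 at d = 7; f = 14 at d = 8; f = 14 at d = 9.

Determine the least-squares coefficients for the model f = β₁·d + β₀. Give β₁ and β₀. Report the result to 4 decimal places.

β₁ = 1.3823, β₀ = 2.4372

With design matrix M, MᵀM = [[224, 26]; [26, 7]] and Mᵀf = [373, 53]ᵀ.
det = 224·7 − 26² = 892.
β₁ = (373·7 − 26·53)/892 = 1233/892; β₀ = (224·53 − 26·373)/892 = 1087/446.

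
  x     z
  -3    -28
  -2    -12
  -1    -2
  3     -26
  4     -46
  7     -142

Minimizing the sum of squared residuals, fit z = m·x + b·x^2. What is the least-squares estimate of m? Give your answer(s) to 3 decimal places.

m = 0.280

From the data, Σx·x = 88, Σx·x^2 = 398, Σx^2·x^2 = 2836.
And Σx·z = -1146, Σx^2·z = -8230.
MᵀM·[m, b]ᵀ = Mᵀz becomes [[88, 398]; [398, 2836]]·[m, b]ᵀ = [-1146, -8230]ᵀ.
Determinant 88·2836 − 398² = 91164.
m = ((-1146)·2836 − 398·(-8230))/91164 = 6371/22791; b = (88·(-8230) − 398·(-1146))/91164 = -67033/22791.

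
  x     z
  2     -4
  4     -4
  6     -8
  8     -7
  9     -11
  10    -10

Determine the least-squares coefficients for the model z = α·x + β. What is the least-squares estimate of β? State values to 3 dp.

Forming MᵀM = [[301, 39]; [39, 6]] and Mᵀz = [-327, -44]ᵀ gives MᵀM·[α, β]ᵀ = Mᵀz.
Eliminating β: 6·(row 1) − 39·(row 2) gives 285·α = 6·(-327) − 39·(-44) = -246, so α = -82/95.
Then β = ((-44) − 39·(-82/95))/6 = -491/285.

β = -1.723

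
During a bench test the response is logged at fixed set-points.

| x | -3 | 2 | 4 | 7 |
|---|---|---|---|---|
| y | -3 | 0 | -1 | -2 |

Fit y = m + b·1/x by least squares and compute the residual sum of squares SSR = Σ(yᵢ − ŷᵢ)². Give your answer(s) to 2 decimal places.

Forming MᵀM = [[4, 47/84]; [47/84, 3133/7056]] and Mᵀy = [-6, 13/28]ᵀ gives MᵀM·[m, b]ᵀ = Mᵀy.
Eliminating b: (3133/7056)·(row 1) − (47/84)·(row 2) gives (1147/784)·m = (3133/7056)·(-6) − (47/84)·(13/28) = -6877/2352, so m = -6877/3441.
Then b = ((13/28) − (47/84)·(-6877/3441))/(3133/7056) = 4088/1147.
Residuals: 214/1147, 745/3441, 10/93, -1757/3441; SSR = 406/1147.

SSR = 0.35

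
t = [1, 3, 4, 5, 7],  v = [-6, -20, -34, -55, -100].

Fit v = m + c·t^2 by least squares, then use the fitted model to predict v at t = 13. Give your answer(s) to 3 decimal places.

Sums needed: Σ1 = 5, Σt^2 = 100, Σt^2·t^2 = 3364.
Moment sums: Σv = -215, Σt^2·v = -7005.
So MᵀM·[m, c]ᵀ = Mᵀv: [[5, 100]; [100, 3364]]·[m, c]ᵀ = [-215, -7005]ᵀ.
Eliminating c: 3364·(row 1) − 100·(row 2) gives 6820·m = 3364·(-215) − 100·(-7005) = -22760, so m = -1138/341.
Then c = ((-7005) − 100·(-1138/341))/3364 = -2705/1364.
At t = 13: v̂ = (-1138/341)·(1) + (-2705/1364)·(169) = -461697/1364.

v̂ = -338.488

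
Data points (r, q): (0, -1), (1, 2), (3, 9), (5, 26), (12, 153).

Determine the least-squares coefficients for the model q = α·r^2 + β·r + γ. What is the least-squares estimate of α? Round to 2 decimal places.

α = 1.07

With design matrix M, MᵀM = [[21443, 1881, 179]; [1881, 179, 21]; [179, 21, 5]] and Mᵀq = [22765, 1995, 189]ᵀ.
Solving the 3×3 system (Gaussian elimination) gives α = 60185/56292, β = -1259/18764, γ = -5461/28146.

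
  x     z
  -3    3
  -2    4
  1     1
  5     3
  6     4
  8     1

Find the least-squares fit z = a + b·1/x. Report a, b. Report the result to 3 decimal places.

Entries of AᵀA: Σ1 = 6, Σ1/x = 79/120, Σ1/x·1/x = 20801/14400.
And Σz = 16, Σ1/x·z = -73/120.
Eliminating b: (20801/14400)·(row 1) − (79/120)·(row 2) gives (23713/2880)·a = (20801/14400)·16 − (79/120)·(-73/120) = 112861/4800, so a = 14721/5155.
Then b = ((-73/120) − (79/120)·(14721/5155))/(20801/14400) = -1776/1031.

a = 2.856, b = -1.723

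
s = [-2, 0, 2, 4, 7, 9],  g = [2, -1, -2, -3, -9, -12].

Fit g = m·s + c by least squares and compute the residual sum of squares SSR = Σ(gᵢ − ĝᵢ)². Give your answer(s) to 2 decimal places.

With design matrix M, MᵀM = [[154, 20]; [20, 6]] and Mᵀg = [-191, -25]ᵀ.
Δ = 154·6 − 20² = 524.
m = ((-191)·6 − 20·(-25))/524 = -323/262; c = (154·(-25) − 20·(-191))/524 = -15/262.
Residuals: -107/262, -247/262, 137/262, 521/262, -41/131, -111/131; SSR = 799/131.

SSR = 6.10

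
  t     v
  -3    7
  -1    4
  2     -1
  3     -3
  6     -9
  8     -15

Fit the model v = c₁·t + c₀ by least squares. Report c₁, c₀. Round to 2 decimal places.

c₁ = -1.96, c₀ = 2.06

From the data, Σt·t = 123, Σt = 15, Σ1 = 6.
Moment sums: Σt·v = -210, Σv = -17.
det = 123·6 − 15² = 513.
c₁ = ((-210)·6 − 15·(-17))/513 = -335/171; c₀ = (123·(-17) − 15·(-210))/513 = 353/171.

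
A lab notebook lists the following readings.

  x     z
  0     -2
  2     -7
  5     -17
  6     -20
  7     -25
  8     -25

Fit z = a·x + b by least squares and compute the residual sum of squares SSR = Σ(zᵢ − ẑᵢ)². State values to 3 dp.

SSR = 5.662

Normal-equation sums: Σx·x = 178, Σx = 28, Σ1 = 6.
For Aᵀz: Σx·z = -594, Σz = -96.
AᵀA·[a, b]ᵀ = Aᵀz becomes [[178, 28]; [28, 6]]·[a, b]ᵀ = [-594, -96]ᵀ.
Eliminating b: 6·(row 1) − 28·(row 2) gives 284·a = 6·(-594) − 28·(-96) = -876, so a = -219/71.
Then b = ((-96) − 28·(-219/71))/6 = -114/71.
Residuals: -28/71, 55/71, 2/71, 8/71, -128/71, 91/71; SSR = 402/71.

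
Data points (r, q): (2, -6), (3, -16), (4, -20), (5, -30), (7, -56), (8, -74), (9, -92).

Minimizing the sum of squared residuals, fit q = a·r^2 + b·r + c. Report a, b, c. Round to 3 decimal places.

AᵀA·[a, b, c]ᵀ = Aᵀq reads: 14036·a + 1808·b + 248·c = -16170;  1808·a + 248·b + 38·c = -2102;  248·a + 38·b + 7·c = -294.
Row-reducing yields a = -5597/5082, b = 305/5082, c = -2801/847.

a = -1.101, b = 0.060, c = -3.307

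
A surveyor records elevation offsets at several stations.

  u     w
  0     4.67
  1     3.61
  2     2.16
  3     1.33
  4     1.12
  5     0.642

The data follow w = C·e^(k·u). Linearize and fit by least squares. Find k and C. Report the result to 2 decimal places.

k = -0.40, C = 4.88

Let Y = ln w. Fitting Y = k·u + ln C by least squares:
AᵀA = [[55.0000, 15.0000]; [15.0000, 6]], rhs = [1.9169, 3.5503]ᵀ  (here Σu = 15.0000, Σ(u)² = 55.0000, Σln w = 3.5503, Σu·ln w = 1.9169).
Slope k = (n·Σu·ln w − Σu·Σln w)/(n·Σ(u)² − (Σu)²) = (6·1.9169 − 15.0000·3.5503)/105.0000 = -0.39765; ln C = (Σln w − k·Σu)/n = 1.58584, so C = exp(1.58584) = 4.88339.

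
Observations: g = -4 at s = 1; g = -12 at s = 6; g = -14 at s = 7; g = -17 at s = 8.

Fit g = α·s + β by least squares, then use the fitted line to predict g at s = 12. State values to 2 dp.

ĝ = -23.29

MᵀM·[α, β]ᵀ = Mᵀg reads: 150·α + 22·β = -310;  22·α + 4·β = -47.
Eliminating β: 4·(row 1) − 22·(row 2) gives 116·α = 4·(-310) − 22·(-47) = -206, so α = -103/58.
Then β = ((-47) − 22·(-103/58))/4 = -115/58.
At s = 12: ĝ = (-103/58)·(12) + (-115/58)·(1) = -1351/58.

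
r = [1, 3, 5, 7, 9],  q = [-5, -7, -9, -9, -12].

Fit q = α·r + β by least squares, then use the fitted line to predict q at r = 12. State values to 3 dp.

With design matrix X, XᵀX = [[165, 25]; [25, 5]] and Xᵀq = [-242, -42]ᵀ.
det = 165·5 − 25² = 200.
α = ((-242)·5 − 25·(-42))/200 = -4/5; β = (165·(-42) − 25·(-242))/200 = -22/5.
At r = 12: q̂ = (-4/5)·(12) + (-22/5)·(1) = -14.

q̂ = -14.000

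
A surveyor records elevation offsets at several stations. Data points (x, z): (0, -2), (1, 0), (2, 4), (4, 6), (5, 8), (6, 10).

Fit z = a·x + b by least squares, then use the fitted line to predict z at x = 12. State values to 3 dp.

ẑ = 21.690

Normal-equation sums: Σx·x = 82, Σx = 18, Σ1 = 6.
For Aᵀz: Σx·z = 132, Σz = 26.
So AᵀA·[a, b]ᵀ = Aᵀz: [[82, 18]; [18, 6]]·[a, b]ᵀ = [132, 26]ᵀ.
Δ = 82·6 − 18² = 168.
a = (132·6 − 18·26)/168 = 27/14; b = (82·26 − 18·132)/168 = -61/42.
At x = 12: ẑ = (27/14)·(12) + (-61/42)·(1) = 911/42.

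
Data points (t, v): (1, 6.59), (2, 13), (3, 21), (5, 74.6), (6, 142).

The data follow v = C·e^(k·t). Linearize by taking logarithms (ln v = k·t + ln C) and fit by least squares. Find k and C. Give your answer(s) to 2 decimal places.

k = 0.61, C = 3.62

Linearized form: ln v = k·t + ln C. From the 5 transformed points,
Σt = 17.0000, Σ(t)² = 75.0000, Σln v = 16.7630, Σt·ln v = 67.4447.
Normal system: [[75.0000, 17.0000]; [17.0000, 5]]·[k, ln C]ᵀ = [67.4447, 16.7630]ᵀ.
Solving (det = 86.0000): k = 0.60759, ln C = 1.28680, so C = exp(1.28680) = 3.62118.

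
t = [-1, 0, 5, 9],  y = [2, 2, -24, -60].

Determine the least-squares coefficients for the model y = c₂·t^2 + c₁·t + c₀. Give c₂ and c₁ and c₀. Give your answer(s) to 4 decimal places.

c₂ = -0.4739, c₁ = -2.5103, c₀ = 0.8364

With design matrix A, AᵀA = [[7187, 853, 107]; [853, 107, 13]; [107, 13, 4]] and Aᵀy = [-5458, -662, -80]ᵀ.
Row-reducing yields c₂ = -391/825, c₁ = -2071/825, c₀ = 46/55.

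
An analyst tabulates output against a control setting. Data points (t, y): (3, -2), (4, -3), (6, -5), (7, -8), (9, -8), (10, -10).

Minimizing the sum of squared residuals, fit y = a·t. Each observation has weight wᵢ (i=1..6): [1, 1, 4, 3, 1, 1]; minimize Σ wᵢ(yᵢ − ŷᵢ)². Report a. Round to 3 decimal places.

Normal-equation sums: Σwᵢ·t·t = 497.
Right-hand side: Σwᵢ·t·y = -478.
a = (-478)/497 = -0.961771.

a = -0.962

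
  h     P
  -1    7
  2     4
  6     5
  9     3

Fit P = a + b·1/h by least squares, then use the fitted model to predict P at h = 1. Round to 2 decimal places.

Entries of AᵀA: Σ1 = 4, Σ1/h = -2/9, Σ1/h·1/h = 209/162.
For AᵀP: ΣP = 19, Σ1/h·P = -23/6.
AᵀA·[a, b]ᵀ = AᵀP becomes [[4, -2/9]; [-2/9, 209/162]]·[a, b]ᵀ = [19, -23/6]ᵀ.
det = 4·(209/162) − (-2/9)² = 46/9.
a = (19·(209/162) − (-2/9)·(-23/6))/(46/9) = 3833/828; b = (4·(-23/6) − (-2/9)·19)/(46/9) = -50/23.
At h = 1: P̂ = (3833/828)·(1) + (-50/23)·(1) = 2033/828.

P̂ = 2.46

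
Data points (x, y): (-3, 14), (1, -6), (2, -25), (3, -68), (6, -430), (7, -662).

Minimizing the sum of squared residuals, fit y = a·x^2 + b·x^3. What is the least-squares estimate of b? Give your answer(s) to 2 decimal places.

AᵀA·[a, b]ᵀ = Aᵀy reads: 3876·a + 24616·b = -48510;  24616·a + 165828·b = -322366.
Eliminating b: 165828·(row 1) − 24616·(row 2) gives 36801872·a = 165828·(-48510) − 24616·(-322366) = -108954824, so a = -13619353/4600234.
Then b = ((-322366) − 24616·(-13619353/4600234))/165828 = -407121/270602.

b = -1.50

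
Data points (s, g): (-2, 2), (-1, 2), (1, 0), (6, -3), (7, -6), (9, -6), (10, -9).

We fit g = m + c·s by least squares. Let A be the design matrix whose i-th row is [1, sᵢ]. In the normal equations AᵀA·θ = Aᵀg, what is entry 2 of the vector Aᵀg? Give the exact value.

-210

Entry 2 ↔ basis s, so (Aᵀg)_{2} = Σᵢ (s)·gᵢ = (-2)·(2) + (-1)·(2) + (1)·(0) + (6)·(-3) + (7)·(-6) + (9)·(-6) + (10)·(-9) = -210.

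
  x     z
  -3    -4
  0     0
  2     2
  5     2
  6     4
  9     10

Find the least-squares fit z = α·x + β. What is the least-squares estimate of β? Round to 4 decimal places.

The normal system AᵀA·[α, β]ᵀ = Aᵀz is [[155, 19]; [19, 6]]·[α, β]ᵀ = [140, 14]ᵀ.
Eliminating β: 6·(row 1) − 19·(row 2) gives 569·α = 6·140 − 19·14 = 574, so α = 574/569.
Then β = (14 − 19·(574/569))/6 = -490/569.

β = -0.8612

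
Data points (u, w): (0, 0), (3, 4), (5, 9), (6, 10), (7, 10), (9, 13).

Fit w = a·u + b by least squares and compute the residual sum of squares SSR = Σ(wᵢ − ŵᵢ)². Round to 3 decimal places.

SSR = 3.813

XᵀX·[a, b]ᵀ = Xᵀw reads: 200·a + 30·b = 304;  30·a + 6·b = 46.
Δ = 200·6 − 30² = 300.
a = (304·6 − 30·46)/300 = 37/25; b = (200·46 − 30·304)/300 = 4/15.
Residuals: -4/15, -53/75, 4/3, 64/75, -47/75, -44/75; SSR = 286/75.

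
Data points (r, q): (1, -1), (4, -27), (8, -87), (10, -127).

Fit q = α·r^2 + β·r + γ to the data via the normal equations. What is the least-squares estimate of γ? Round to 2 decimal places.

Sums needed: Σr^2·r^2 = 14353, Σr^2·r = 1577, Σr^2 = 181, Σr·r = 181, Σr = 23, Σ1 = 4.
Right-hand side: Σr^2·q = -18701, Σr·q = -2075, Σq = -242.
Row-reducing yields α = -29/33, β = -283/65, γ = 9223/2145.

γ = 4.30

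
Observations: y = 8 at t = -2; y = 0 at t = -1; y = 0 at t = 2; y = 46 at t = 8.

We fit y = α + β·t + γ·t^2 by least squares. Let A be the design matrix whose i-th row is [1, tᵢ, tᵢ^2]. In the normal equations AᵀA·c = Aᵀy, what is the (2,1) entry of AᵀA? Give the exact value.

Row 2 ↔ basis t, column 1 ↔ basis 1, so (AᵀA)_{2,1} = Σᵢ t = (-2)·(1) + (-1)·(1) + (2)·(1) + (8)·(1) = 7.

7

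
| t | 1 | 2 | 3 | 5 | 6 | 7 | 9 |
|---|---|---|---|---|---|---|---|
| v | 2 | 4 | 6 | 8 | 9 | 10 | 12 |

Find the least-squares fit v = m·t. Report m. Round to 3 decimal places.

The normal system AᵀA·[m]ᵀ = Aᵀv is [[205]]·[m]ᵀ = [300]ᵀ.
Hence m = 300 / 205 ≈ 1.46341.

m = 1.463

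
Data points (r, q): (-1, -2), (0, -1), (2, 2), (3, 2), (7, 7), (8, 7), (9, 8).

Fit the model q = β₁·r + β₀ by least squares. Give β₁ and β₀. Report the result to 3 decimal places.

β₁ = 1.010, β₀ = -0.756

MᵀM·[β₁, β₀]ᵀ = Mᵀq reads: 208·β₁ + 28·β₀ = 189;  28·β₁ + 7·β₀ = 23.
det = 208·7 − 28² = 672.
β₁ = (189·7 − 28·23)/672 = 97/96; β₀ = (208·23 − 28·189)/672 = -127/168.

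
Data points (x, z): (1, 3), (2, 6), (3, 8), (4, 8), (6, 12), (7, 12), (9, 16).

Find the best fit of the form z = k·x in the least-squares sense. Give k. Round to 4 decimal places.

The normal equations are: 196·k = 371.
k = 371/196 = 1.89286.

k = 1.8929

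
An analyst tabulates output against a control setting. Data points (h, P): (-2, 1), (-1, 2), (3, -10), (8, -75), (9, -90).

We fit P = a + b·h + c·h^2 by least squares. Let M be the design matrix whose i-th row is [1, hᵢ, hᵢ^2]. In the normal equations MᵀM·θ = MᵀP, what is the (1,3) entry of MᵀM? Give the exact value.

159

Row 1 ↔ basis 1, column 3 ↔ basis h^2, so (MᵀM)_{1,3} = Σᵢ h^2 = (1)·(4) + (1)·(1) + (1)·(9) + (1)·(64) + (1)·(81) = 159.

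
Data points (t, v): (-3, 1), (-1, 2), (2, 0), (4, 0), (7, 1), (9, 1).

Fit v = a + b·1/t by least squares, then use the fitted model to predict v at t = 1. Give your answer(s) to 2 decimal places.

v̂ = -0.49

Normal-equation sums: Σ1 = 6, Σ1/t = -83/252, Σ1/t·1/t = 92485/63504.
Moment sums: Σv = 5, Σ1/t·v = -131/63.
So MᵀM·[a, b]ᵀ = Mᵀv: [[6, -83/252]; [-83/252, 92485/63504]]·[a, b]ᵀ = [5, -131/63]ᵀ.
Δ = 6·(92485/63504) − (-83/252)² = 548021/63504.
a = (5·(92485/63504) − (-83/252)·(-131/63))/(548021/63504) = 418933/548021; b = (6·(-131/63) − (-83/252)·5)/(548021/63504) = -687708/548021.
At t = 1: v̂ = (418933/548021)·(1) + (-687708/548021)·(1) = -268775/548021.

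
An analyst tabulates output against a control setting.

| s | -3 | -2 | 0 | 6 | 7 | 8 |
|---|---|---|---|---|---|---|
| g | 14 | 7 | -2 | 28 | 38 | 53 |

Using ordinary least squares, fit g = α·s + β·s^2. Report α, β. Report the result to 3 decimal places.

α = -1.558, β = 1.018

Setting ∂/∂α … = 0 gives: 162·α + 1036·β = 802;  1036·α + 7890·β = 6416.
(Σs·s = 162, Σs·s^2 = 1036, Σs^2·s^2 = 7890, Σs·g = 802, Σs^2·g = 6416.)
Δ = 162·7890 − 1036² = 204884.
α = (802·7890 − 1036·6416)/204884 = -79799/51221; β = (162·6416 − 1036·802)/204884 = 52130/51221.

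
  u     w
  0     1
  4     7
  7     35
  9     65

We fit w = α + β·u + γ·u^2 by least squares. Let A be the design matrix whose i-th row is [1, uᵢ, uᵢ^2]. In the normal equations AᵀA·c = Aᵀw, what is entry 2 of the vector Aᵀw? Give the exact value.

858

Entry 2 ↔ basis u, so (Aᵀw)_{2} = Σᵢ (u)·wᵢ = (0)·(1) + (4)·(7) + (7)·(35) + (9)·(65) = 858.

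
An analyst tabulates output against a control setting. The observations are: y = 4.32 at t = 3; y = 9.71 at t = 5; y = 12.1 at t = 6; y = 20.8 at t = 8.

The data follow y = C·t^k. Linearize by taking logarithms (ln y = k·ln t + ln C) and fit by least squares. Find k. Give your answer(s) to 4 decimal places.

k = 1.5798

Linearized form: ln y = k·ln t + ln C. From the 4 transformed points,
Σln t = 6.5793, Σ(ln t)² = 11.3317, Σln y = 9.2646, Σln t·ln y = 16.0443.
Equations: 11.3317·k + 6.5793·ln C = 16.0443;  6.5793·k + 4·ln C = 9.2646.
Slope k = (n·Σln t·ln y − Σln t·Σln y)/(n·Σ(ln t)² − (Σln t)²) = (4·16.0443 − 6.5793·9.2646)/2.0403 = 1.57975; ln C = (Σln y − k·Σln t)/n = -0.28225.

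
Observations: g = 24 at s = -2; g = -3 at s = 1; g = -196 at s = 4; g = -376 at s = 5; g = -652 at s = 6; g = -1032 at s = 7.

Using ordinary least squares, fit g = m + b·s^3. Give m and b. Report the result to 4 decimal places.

m = -0.9435, b = -3.0086

The normal equations are: 6·m + 741·b = -2235;  741·m + 184091·b = -554547.
det = 6·184091 − 741² = 555465.
m = ((-2235)·184091 − 741·(-554547))/555465 = -9194/9745; b = (6·(-554547) − 741·(-2235))/555465 = -557049/185155.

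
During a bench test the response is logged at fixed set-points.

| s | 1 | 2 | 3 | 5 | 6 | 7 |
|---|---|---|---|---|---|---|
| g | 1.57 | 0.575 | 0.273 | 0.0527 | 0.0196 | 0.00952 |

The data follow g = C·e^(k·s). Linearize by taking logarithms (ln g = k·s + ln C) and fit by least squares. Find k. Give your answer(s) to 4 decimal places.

k = -0.8471

With ln gᵢ as the transformed response and sᵢ as the regressor:
Σs = 24.0000, Σ(s)² = 124.0000, Σln g = -12.9303, Σs·ln g = -75.4401.
Equations: 124.0000·k + 24.0000·ln C = -75.4401;  24.0000·k + 6·ln C = -12.9303.
Slope k = (n·Σs·ln g − Σs·Σln g)/(n·Σ(s)² − (Σs)²) = (6·-75.4401 − 24.0000·-12.9303)/168.0000 = -0.84710; ln C = (Σln g − k·Σs)/n = 1.23335.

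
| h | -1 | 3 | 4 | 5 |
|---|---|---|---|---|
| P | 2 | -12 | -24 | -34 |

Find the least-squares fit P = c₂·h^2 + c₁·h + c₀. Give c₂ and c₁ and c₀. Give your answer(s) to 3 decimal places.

Compute the Gram sums: Σh^2·h^2 = 963, Σh^2·h = 215, Σh^2 = 51, Σh·h = 51, Σh = 11, Σ1 = 4.
For MᵀP: Σh^2·P = -1340, Σh·P = -304, ΣP = -68.
Solving the 3×3 system (Gaussian elimination) gives c₂ = -1069/902, c₁ = -1235/902, c₀ = 846/451.

c₂ = -1.185, c₁ = -1.369, c₀ = 1.876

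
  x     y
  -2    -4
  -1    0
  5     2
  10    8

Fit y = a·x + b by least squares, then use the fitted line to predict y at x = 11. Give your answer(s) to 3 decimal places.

ŷ = 8.309

Entries of MᵀM: Σx·x = 130, Σx = 12, Σ1 = 4.
Right-hand side: Σx·y = 98, Σy = 6.
So MᵀM·[a, b]ᵀ = Mᵀy: [[130, 12]; [12, 4]]·[a, b]ᵀ = [98, 6]ᵀ.
Determinant 130·4 − 12² = 376.
a = (98·4 − 12·6)/376 = 40/47; b = (130·6 − 12·98)/376 = -99/94.
At x = 11: ŷ = (40/47)·(11) + (-99/94)·(1) = 781/94.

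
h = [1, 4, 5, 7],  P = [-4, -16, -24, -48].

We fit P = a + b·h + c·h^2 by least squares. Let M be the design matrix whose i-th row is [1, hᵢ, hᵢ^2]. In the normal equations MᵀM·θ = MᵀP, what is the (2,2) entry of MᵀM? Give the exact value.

91

Row 2 ↔ basis h, column 2 ↔ basis h, so (MᵀM)_{2,2} = Σᵢ (h)·(h) = (1)·(1) + (4)·(4) + (5)·(5) + (7)·(7) = 91.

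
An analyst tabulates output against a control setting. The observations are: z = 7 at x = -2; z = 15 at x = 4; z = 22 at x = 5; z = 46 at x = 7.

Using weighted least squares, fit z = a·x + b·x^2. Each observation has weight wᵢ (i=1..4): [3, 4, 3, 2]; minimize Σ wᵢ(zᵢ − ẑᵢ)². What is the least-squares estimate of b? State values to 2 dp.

b = 1.08

Normal-equation sums: Σwᵢ·x·x = 249, Σwᵢ·x·x^2 = 1293, Σwᵢ·x^2·x^2 = 7749.
Right-hand side: Σwᵢ·x·z = 1172, Σwᵢ·x^2·z = 7202.
So AᵀWA·[a, b]ᵀ = AᵀWz: [[249, 1293]; [1293, 7749]]·[a, b]ᵀ = [1172, 7202]ᵀ.
Eliminating b: 7749·(row 1) − 1293·(row 2) gives 257652·a = 7749·1172 − 1293·7202 = -230358, so a = -38393/42942.
Then b = (7202 − 1293·(-38393/42942))/7749 = 15439/14314.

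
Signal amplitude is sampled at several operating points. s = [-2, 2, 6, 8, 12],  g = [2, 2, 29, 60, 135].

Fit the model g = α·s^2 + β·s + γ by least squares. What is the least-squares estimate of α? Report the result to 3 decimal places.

Entries of XᵀX: Σs^2·s^2 = 26160, Σs^2·s = 2456, Σs^2 = 252, Σs·s = 252, Σs = 26, Σ1 = 5.
For Xᵀg: Σs^2·g = 24340, Σs·g = 2274, Σg = 228.
Solving the 3×3 system (Gaussian elimination) gives α = 39667/40568, β = -5515/20284, γ = -1045/461.

α = 0.978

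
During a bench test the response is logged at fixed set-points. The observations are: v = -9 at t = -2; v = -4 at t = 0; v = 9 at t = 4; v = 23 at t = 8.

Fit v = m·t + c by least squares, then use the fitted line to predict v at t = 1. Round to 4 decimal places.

Compute the Gram sums: Σt·t = 84, Σt = 10, Σ1 = 4.
Right-hand side: Σt·v = 238, Σv = 19.
Eliminating c: 4·(row 1) − 10·(row 2) gives 236·m = 4·238 − 10·19 = 762, so m = 381/118.
Then c = (19 − 10·(381/118))/4 = -196/59.
At t = 1: v̂ = (381/118)·(1) + (-196/59)·(1) = -11/118.

v̂ = -0.0932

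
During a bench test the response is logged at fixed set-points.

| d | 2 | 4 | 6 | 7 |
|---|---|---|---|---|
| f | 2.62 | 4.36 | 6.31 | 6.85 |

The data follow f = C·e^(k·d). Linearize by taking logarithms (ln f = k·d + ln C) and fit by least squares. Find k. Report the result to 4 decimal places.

k = 0.1952

With ln fᵢ as the transformed response and dᵢ as the regressor:
Σd = 19.0000, Σ(d)² = 105.0000, Σln f = 6.2020, Σd·ln f = 32.3388.
Normal system: [[105.0000, 19.0000]; [19.0000, 4]]·[k, ln C]ᵀ = [32.3388, 6.2020]ᵀ.
Δ = 105.0000·4 − (19.0000)² = 59.0000; k = (32.3388·4 − 19.0000·6.2020)/59.0000 = 0.19520, ln C = (105.0000·6.2020 − 19.0000·32.3388)/59.0000 = 0.62333.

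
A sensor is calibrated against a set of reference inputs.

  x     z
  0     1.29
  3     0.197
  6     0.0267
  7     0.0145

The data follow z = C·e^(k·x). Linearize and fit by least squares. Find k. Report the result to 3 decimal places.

k = -0.645

Let Y = ln z. Fitting Y = k·x + ln C by least squares:
Sums: Σx = 16.0000, Σ(x)² = 94.0000, Σln z = -9.2266, Σx·ln z = -56.2475.
Normal system: [[94.0000, 16.0000]; [16.0000, 4]]·[k, ln C]ᵀ = [-56.2475, -9.2266]ᵀ.
Δ = 94.0000·4 − (16.0000)² = 120.0000; k = (-56.2475·4 − 16.0000·-9.2266)/120.0000 = -0.64470, ln C = (94.0000·-9.2266 − 16.0000·-56.2475)/120.0000 = 0.27215.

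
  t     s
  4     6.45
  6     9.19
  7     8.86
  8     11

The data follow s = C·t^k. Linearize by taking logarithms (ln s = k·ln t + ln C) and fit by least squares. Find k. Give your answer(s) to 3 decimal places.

Taking logs, ln s = k·ln t + ln C, so regress ln s on ln t.
Σln t = 7.2034, Σ(ln t)² = 13.2429, Σln s = 8.6616, Σln t·ln s = 15.7899.
Equations: 13.2429·k + 7.2034·ln C = 15.7899;  7.2034·k + 4·ln C = 8.6616.
Slope k = (n·Σln t·ln s − Σln t·Σln s)/(n·Σ(ln t)² − (Σln t)²) = (4·15.7899 − 7.2034·8.6616)/1.0824 = 0.70788; ln C = (Σln s − k·Σln t)/n = 0.89063.

k = 0.708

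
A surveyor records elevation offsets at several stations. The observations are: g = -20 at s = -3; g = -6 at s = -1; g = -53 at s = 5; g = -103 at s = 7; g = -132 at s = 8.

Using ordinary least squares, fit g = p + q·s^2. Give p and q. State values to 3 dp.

p = -2.916, q = -2.023

The normal system XᵀX·[p, q]ᵀ = Xᵀg is [[5, 148]; [148, 7204]]·[p, q]ᵀ = [-314, -15006]ᵀ.
Eliminating q: 7204·(row 1) − 148·(row 2) gives 14116·p = 7204·(-314) − 148·(-15006) = -41168, so p = -10292/3529.
Then q = ((-15006) − 148·(-10292/3529))/7204 = -14279/7058.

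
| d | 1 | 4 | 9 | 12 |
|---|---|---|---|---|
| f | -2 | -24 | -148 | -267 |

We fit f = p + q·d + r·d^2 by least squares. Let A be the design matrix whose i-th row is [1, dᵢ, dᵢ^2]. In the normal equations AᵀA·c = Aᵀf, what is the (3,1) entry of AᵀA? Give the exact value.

Row 3 ↔ basis d^2, column 1 ↔ basis 1, so (AᵀA)_{3,1} = Σᵢ d^2 = (1)·(1) + (16)·(1) + (81)·(1) + (144)·(1) = 242.

242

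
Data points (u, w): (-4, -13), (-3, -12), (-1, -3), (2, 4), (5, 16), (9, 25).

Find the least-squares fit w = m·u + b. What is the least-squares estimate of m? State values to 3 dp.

Sums needed: Σu·u = 136, Σu = 8, Σ1 = 6.
And Σu·w = 404, Σw = 17.
XᵀX·[m, b]ᵀ = Xᵀw becomes [[136, 8]; [8, 6]]·[m, b]ᵀ = [404, 17]ᵀ.
Δ = 136·6 − 8² = 752.
m = (404·6 − 8·17)/752 = 143/47; b = (136·17 − 8·404)/752 = -115/94.

m = 3.043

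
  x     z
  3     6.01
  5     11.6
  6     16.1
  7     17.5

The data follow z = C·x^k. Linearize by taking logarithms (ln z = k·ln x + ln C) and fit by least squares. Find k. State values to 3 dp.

Taking logs, ln z = k·ln x + ln C, so regress ln z on ln x.
AᵀA = [[10.7942, 6.4457]; [6.4457, 4]], rhs = [16.4636, 9.8854]ᵀ  (here Σln x = 6.4457, Σ(ln x)² = 10.7942, Σln z = 9.8854, Σln x·ln z = 16.4636).
Δ = 10.7942·4 − (6.4457)² = 1.6295; k = (16.4636·4 − 6.4457·9.8854)/1.6295 = 1.31049, ln C = (10.7942·9.8854 − 6.4457·16.4636)/1.6295 = 0.35960.

k = 1.310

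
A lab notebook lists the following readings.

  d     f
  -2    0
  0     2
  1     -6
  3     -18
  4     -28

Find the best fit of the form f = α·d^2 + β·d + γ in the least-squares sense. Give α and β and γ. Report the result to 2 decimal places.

Entries of XᵀX: Σd^2·d^2 = 354, Σd^2·d = 84, Σd^2 = 30, Σd·d = 30, Σd = 6, Σ1 = 5.
And Σd^2·f = -616, Σd·f = -172, Σf = -50.
Row-reducing yields α = -254/231, β = -200/77, γ = -2/7.

α = -1.10, β = -2.60, γ = -0.29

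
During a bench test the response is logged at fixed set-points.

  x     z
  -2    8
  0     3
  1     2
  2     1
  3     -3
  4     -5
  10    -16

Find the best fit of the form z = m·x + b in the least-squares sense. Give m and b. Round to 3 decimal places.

m = -1.998, b = 3.710

Setting ∂/∂m … = 0 gives: 134·m + 18·b = -201;  18·m + 7·b = -10.
(Σx·x = 134, Σx = 18, Σ1 = 7, Σx·z = -201, Σz = -10.)
Eliminating b: 7·(row 1) − 18·(row 2) gives 614·m = 7·(-201) − 18·(-10) = -1227, so m = -1227/614.
Then b = ((-10) − 18·(-1227/614))/7 = 1139/307.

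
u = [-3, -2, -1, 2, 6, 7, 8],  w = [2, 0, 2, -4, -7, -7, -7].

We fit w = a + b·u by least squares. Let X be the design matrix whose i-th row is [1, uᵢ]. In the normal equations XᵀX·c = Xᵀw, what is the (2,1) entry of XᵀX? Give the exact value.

17

Row 2 ↔ basis u, column 1 ↔ basis 1, so (XᵀX)_{2,1} = Σᵢ u = (-3)·(1) + (-2)·(1) + (-1)·(1) + (2)·(1) + (6)·(1) + (7)·(1) + (8)·(1) = 17.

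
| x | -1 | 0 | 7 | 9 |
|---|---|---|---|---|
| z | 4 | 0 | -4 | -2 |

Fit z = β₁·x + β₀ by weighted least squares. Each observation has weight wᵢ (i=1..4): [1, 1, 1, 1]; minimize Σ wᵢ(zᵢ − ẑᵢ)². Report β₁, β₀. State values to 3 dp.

Forming AᵀWA = [[131, 15]; [15, 4]] and AᵀWz = [-50, -2]ᵀ gives AᵀWA·[β₁, β₀]ᵀ = AᵀWz.
Eliminating β₀: 4·(row 1) − 15·(row 2) gives 299·β₁ = 4·(-50) − 15·(-2) = -170, so β₁ = -170/299.
Then β₀ = ((-2) − 15·(-170/299))/4 = 488/299.

β₁ = -0.569, β₀ = 1.632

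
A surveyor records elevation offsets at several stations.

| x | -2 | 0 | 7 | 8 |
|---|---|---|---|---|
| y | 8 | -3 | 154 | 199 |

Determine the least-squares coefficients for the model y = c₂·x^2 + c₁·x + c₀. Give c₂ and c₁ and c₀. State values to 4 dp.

Setting ∂/∂c₂ … = 0 gives: 6513·c₂ + 847·c₁ + 117·c₀ = 20314;  847·c₂ + 117·c₁ + 13·c₀ = 2654;  117·c₂ + 13·c₁ + 4·c₀ = 358.
(Σx^2·x^2 = 6513, Σx^2·x = 847, Σx^2 = 117, Σx·x = 117, Σx = 13, Σ1 = 4, Σx^2·y = 20314, Σx·y = 2654, Σy = 358.)
Solving the 3×3 system (Gaussian elimination) gives c₂ = 20018/6589, c₁ = 6388/6589, c₀ = -16572/6589.

c₂ = 3.0381, c₁ = 0.9695, c₀ = -2.5151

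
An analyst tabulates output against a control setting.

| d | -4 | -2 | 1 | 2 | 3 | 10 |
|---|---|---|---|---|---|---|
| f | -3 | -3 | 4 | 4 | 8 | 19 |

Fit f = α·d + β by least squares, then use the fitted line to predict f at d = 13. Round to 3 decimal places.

Forming MᵀM = [[134, 10]; [10, 6]] and Mᵀf = [244, 29]ᵀ gives MᵀM·[α, β]ᵀ = Mᵀf.
Δ = 134·6 − 10² = 704.
α = (244·6 − 10·29)/704 = 587/352; β = (134·29 − 10·244)/704 = 723/352.
At d = 13: f̂ = (587/352)·(13) + (723/352)·(1) = 4177/176.

f̂ = 23.733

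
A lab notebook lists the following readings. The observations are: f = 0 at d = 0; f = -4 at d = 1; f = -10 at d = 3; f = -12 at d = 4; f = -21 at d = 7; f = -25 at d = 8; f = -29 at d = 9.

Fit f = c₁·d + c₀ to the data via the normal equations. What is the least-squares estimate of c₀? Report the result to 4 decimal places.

The normal equations are: 220·c₁ + 32·c₀ = -690;  32·c₁ + 7·c₀ = -101.
(Σd·d = 220, Σd = 32, Σ1 = 7, Σd·f = -690, Σf = -101.)
Determinant 220·7 − 32² = 516.
c₁ = ((-690)·7 − 32·(-101))/516 = -799/258; c₀ = (220·(-101) − 32·(-690))/516 = -35/129.

c₀ = -0.2713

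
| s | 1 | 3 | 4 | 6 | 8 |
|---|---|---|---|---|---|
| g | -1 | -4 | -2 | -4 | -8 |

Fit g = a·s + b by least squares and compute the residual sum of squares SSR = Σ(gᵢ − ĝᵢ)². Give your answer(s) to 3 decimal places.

SSR = 6.705

Normal-equation sums: Σs·s = 126, Σs = 22, Σ1 = 5.
For Xᵀg: Σs·g = -109, Σg = -19.
So XᵀX·[a, b]ᵀ = Xᵀg: [[126, 22]; [22, 5]]·[a, b]ᵀ = [-109, -19]ᵀ.
Eliminating b: 5·(row 1) − 22·(row 2) gives 146·a = 5·(-109) − 22·(-19) = -127, so a = -127/146.
Then b = ((-19) − 22·(-127/146))/5 = 2/73.
Residuals: -23/146, -207/146, 106/73, 87/73, -78/73; SSR = 979/146.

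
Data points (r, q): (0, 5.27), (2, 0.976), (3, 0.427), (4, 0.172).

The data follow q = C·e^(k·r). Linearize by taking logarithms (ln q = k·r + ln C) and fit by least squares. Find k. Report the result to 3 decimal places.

With ln qᵢ as the transformed response and rᵢ as the regressor:
XᵀX = [[29.0000, 9.0000]; [9.0000, 4]], rhs = [-9.6425, -0.9735]ᵀ  (here Σr = 9.0000, Σ(r)² = 29.0000, Σln q = -0.9735, Σr·ln q = -9.6425).
Δ = 29.0000·4 − (9.0000)² = 35.0000; k = (-9.6425·4 − 9.0000·-0.9735)/35.0000 = -0.85168, ln C = (29.0000·-0.9735 − 9.0000·-9.6425)/35.0000 = 1.67290.

k = -0.852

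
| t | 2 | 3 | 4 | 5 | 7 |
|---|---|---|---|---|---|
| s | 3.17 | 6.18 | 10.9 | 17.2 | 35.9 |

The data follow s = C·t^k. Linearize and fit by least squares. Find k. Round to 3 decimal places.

k = 1.941

Taking logs, ln s = k·ln t + ln C, so regress ln s on ln t.
Σln t = 6.7334, Σ(ln t)² = 9.9861, Σln s = 11.7895, Σln t·ln s = 17.6587.
Equations: 9.9861·k + 6.7334·ln C = 17.6587;  6.7334·k + 5·ln C = 11.7895.
Solving (det = 4.5917): k = 1.94050, ln C = -0.25534.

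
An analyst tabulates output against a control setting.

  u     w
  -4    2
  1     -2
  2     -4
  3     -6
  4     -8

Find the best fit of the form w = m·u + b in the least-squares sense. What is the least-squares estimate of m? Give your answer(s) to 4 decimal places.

From the data, Σu·u = 46, Σu = 6, Σ1 = 5.
Moment sums: Σu·w = -68, Σw = -18.
Normal equations: [[46, 6]; [6, 5]]·[m, b]ᵀ = [-68, -18]ᵀ.
det = 46·5 − 6² = 194.
m = ((-68)·5 − 6·(-18))/194 = -116/97; b = (46·(-18) − 6·(-68))/194 = -210/97.

m = -1.1959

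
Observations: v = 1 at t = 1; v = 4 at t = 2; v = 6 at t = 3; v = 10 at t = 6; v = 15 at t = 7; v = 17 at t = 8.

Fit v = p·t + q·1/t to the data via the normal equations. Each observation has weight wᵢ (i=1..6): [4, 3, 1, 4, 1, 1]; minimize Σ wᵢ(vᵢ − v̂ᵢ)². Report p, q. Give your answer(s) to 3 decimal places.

p = 1.906, q = -0.749

The normal system MᵀWM·[p, q]ᵀ = MᵀWv is [[282, 14]; [14, 141353/28224]]·[p, q]ᵀ = [527, 3853/168]ᵀ.
Determinant 282·(141353/28224) − 14² = 5721607/4704.
p = (527·(141353/28224) − 14·(3853/168))/(5721607/4704) = 65430775/34329642; q = (282·(3853/168) − 14·527)/(5721607/4704) = -4282824/5721607.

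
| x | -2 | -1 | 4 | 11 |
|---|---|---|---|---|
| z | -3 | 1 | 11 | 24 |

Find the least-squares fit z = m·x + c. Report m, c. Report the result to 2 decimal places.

m = 2.02, c = 2.19

Forming AᵀA = [[142, 12]; [12, 4]] and Aᵀz = [313, 33]ᵀ gives AᵀA·[m, c]ᵀ = Aᵀz.
Determinant 142·4 − 12² = 424.
m = (313·4 − 12·33)/424 = 107/53; c = (142·33 − 12·313)/424 = 465/212.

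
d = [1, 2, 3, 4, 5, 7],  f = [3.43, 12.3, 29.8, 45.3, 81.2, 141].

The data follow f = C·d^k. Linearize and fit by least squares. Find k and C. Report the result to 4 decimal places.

k = 1.9283, C = 3.3824

Let Y = ln f. Fitting Y = k·ln d + ln C by least squares:
Sums: Σln d = 6.7334, Σ(ln d)² = 9.9861, Σln f = 20.2957, Σln d·ln f = 27.4615.
Normal system: [[9.9861, 6.7334]; [6.7334, 6]]·[k, ln C]ᵀ = [27.4615, 20.2957]ᵀ.
Δ = 9.9861·6 − (6.7334)² = 14.5777; k = (27.4615·6 − 6.7334·20.2957)/14.5777 = 1.92832, ln C = (9.9861·20.2957 − 6.7334·27.4615)/14.5777 = 1.21859, so C = exp(1.21859) = 3.38240.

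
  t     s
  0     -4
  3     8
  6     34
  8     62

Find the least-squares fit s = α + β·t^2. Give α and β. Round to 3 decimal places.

α = -2.645, β = 1.014

Entries of XᵀX: Σ1 = 4, Σt^2 = 109, Σt^2·t^2 = 5473.
And Σs = 100, Σt^2·s = 5264.
XᵀX·[α, β]ᵀ = Xᵀs becomes [[4, 109]; [109, 5473]]·[α, β]ᵀ = [100, 5264]ᵀ.
det = 4·5473 − 109² = 10011.
α = (100·5473 − 109·5264)/10011 = -26476/10011; β = (4·5264 − 109·100)/10011 = 10156/10011.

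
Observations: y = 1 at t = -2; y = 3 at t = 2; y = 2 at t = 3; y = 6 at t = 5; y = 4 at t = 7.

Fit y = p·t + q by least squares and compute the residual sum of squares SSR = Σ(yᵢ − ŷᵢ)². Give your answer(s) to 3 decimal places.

The normal equations are: 91·p + 15·q = 68;  15·p + 5·q = 16.
det = 91·5 − 15² = 230.
p = (68·5 − 15·16)/230 = 10/23; q = (91·16 − 15·68)/230 = 218/115.
Residuals: -3/115, 27/115, -6/5, 222/115, -108/115; SSR = 702/115.

SSR = 6.104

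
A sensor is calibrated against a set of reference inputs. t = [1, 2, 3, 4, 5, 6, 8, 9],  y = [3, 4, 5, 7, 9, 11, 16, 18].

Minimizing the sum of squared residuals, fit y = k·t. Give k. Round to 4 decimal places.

Entries of XᵀX: Σt·t = 236.
Right-hand side: Σt·y = 455.
So XᵀX·[k]ᵀ = Xᵀy: [[236]]·[k]ᵀ = [455]ᵀ.
k = 455/236 = 1.92797.

k = 1.9280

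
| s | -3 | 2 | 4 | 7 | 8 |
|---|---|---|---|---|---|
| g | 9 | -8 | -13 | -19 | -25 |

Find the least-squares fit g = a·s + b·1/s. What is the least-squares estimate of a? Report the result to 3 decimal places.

a = -2.888

Setting ∂/∂a … = 0 gives: 142·a + 5·b = -428;  5·a + (12973/28224)·b = -901/56.
det = 142·(12973/28224) − 5² = 568283/14112.
a = ((-428)·(12973/28224) − 5·(-901/56))/(568283/14112) = -1640962/568283; b = (142·(-901/56) − 5·(-428))/(568283/14112) = -2041704/568283.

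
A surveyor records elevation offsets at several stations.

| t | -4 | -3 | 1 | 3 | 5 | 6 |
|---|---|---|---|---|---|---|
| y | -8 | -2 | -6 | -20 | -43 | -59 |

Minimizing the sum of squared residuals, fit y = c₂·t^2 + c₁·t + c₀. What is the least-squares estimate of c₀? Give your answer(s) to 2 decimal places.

c₀ = -1.46

Compute the Gram sums: Σt^2·t^2 = 2340, Σt^2·t = 278, Σt^2 = 96, Σt·t = 96, Σt = 8, Σ1 = 6.
Moment sums: Σt^2·y = -3531, Σt·y = -597, Σy = -138.
MᵀM·[c₂, c₁, c₀]ᵀ = Mᵀy becomes [[2340, 278, 96]; [278, 96, 8]; [96, 8, 6]]·[c₂, c₁, c₀]ᵀ = [-3531, -597, -138]ᵀ.
Inverting the 3×3 Gram matrix, [c₂, c₁, c₀]ᵀ = [-25473/23054, -66801/23054, -16803/11527]ᵀ.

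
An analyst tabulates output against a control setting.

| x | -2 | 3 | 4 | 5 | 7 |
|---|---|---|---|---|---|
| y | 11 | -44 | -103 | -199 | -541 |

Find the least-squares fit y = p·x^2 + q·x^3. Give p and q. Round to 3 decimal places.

p = -0.285, q = -1.536

MᵀM·[p, q]ᵀ = Mᵀy reads: 3379·p + 21167·q = -33484;  21167·p + 138163·q = -218306.
Δ = 3379·138163 − 21167² = 18810888.
p = ((-33484)·138163 − 21167·(-218306))/18810888 = -894465/3135148; q = (3379·(-218306) − 21167·(-33484))/18810888 = -4816691/3135148.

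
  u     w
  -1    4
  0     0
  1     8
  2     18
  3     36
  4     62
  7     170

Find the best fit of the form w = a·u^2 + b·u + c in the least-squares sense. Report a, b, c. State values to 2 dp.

The normal equations are: 2756·a + 442·b + 80·c = 9730;  442·a + 80·b + 16·c = 1586;  80·a + 16·b + 7·c = 298.
Solving the 3×3 system (Gaussian elimination) gives a = 23431/7483, b = 16097/7483, c = 1998/1069.

a = 3.13, b = 2.15, c = 1.87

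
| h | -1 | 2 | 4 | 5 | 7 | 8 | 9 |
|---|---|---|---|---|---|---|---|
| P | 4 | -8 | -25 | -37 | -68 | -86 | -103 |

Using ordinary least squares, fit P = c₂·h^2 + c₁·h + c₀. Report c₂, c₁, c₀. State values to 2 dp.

Forming AᵀA = [[13956, 1780, 240]; [1780, 240, 34]; [240, 34, 7]] and AᵀP = [-18532, -2396, -323]ᵀ gives AᵀA·[c₂, c₁, c₀]ᵀ = AᵀP.
Row-reducing yields c₂ = -43891/44968, c₁ = -136705/44968, c₀ = 643/308.

c₂ = -0.98, c₁ = -3.04, c₀ = 2.09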